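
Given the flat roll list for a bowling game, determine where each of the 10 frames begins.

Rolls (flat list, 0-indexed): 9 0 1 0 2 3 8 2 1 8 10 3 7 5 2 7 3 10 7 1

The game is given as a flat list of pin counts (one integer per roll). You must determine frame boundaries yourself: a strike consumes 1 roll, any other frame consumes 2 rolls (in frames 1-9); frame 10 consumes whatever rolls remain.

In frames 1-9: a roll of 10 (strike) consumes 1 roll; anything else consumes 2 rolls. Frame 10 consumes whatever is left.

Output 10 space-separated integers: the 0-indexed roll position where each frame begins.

Answer: 0 2 4 6 8 10 11 13 15 17

Derivation:
Frame 1 starts at roll index 0: rolls=9,0 (sum=9), consumes 2 rolls
Frame 2 starts at roll index 2: rolls=1,0 (sum=1), consumes 2 rolls
Frame 3 starts at roll index 4: rolls=2,3 (sum=5), consumes 2 rolls
Frame 4 starts at roll index 6: rolls=8,2 (sum=10), consumes 2 rolls
Frame 5 starts at roll index 8: rolls=1,8 (sum=9), consumes 2 rolls
Frame 6 starts at roll index 10: roll=10 (strike), consumes 1 roll
Frame 7 starts at roll index 11: rolls=3,7 (sum=10), consumes 2 rolls
Frame 8 starts at roll index 13: rolls=5,2 (sum=7), consumes 2 rolls
Frame 9 starts at roll index 15: rolls=7,3 (sum=10), consumes 2 rolls
Frame 10 starts at roll index 17: 3 remaining rolls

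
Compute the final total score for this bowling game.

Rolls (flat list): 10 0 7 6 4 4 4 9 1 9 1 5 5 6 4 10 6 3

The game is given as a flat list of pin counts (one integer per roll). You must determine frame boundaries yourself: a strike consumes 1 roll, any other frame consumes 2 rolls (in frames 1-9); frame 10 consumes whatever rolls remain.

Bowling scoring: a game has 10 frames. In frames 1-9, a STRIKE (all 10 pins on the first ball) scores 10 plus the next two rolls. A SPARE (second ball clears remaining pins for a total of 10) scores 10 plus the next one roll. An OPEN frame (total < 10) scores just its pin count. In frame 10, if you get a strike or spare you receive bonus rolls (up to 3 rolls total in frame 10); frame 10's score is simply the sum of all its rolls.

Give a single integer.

Answer: 144

Derivation:
Frame 1: STRIKE. 10 + next two rolls (0+7) = 17. Cumulative: 17
Frame 2: OPEN (0+7=7). Cumulative: 24
Frame 3: SPARE (6+4=10). 10 + next roll (4) = 14. Cumulative: 38
Frame 4: OPEN (4+4=8). Cumulative: 46
Frame 5: SPARE (9+1=10). 10 + next roll (9) = 19. Cumulative: 65
Frame 6: SPARE (9+1=10). 10 + next roll (5) = 15. Cumulative: 80
Frame 7: SPARE (5+5=10). 10 + next roll (6) = 16. Cumulative: 96
Frame 8: SPARE (6+4=10). 10 + next roll (10) = 20. Cumulative: 116
Frame 9: STRIKE. 10 + next two rolls (6+3) = 19. Cumulative: 135
Frame 10: OPEN. Sum of all frame-10 rolls (6+3) = 9. Cumulative: 144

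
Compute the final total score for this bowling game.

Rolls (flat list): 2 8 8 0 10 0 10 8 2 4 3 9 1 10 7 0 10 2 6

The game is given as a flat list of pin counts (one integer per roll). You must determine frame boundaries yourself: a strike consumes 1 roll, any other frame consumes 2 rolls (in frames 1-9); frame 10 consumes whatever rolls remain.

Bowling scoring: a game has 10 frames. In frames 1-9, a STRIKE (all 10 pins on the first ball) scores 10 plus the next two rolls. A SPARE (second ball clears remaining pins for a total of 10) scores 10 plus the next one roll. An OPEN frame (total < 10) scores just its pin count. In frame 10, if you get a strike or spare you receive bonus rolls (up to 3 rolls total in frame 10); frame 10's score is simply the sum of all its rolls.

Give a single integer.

Frame 1: SPARE (2+8=10). 10 + next roll (8) = 18. Cumulative: 18
Frame 2: OPEN (8+0=8). Cumulative: 26
Frame 3: STRIKE. 10 + next two rolls (0+10) = 20. Cumulative: 46
Frame 4: SPARE (0+10=10). 10 + next roll (8) = 18. Cumulative: 64
Frame 5: SPARE (8+2=10). 10 + next roll (4) = 14. Cumulative: 78
Frame 6: OPEN (4+3=7). Cumulative: 85
Frame 7: SPARE (9+1=10). 10 + next roll (10) = 20. Cumulative: 105
Frame 8: STRIKE. 10 + next two rolls (7+0) = 17. Cumulative: 122
Frame 9: OPEN (7+0=7). Cumulative: 129
Frame 10: STRIKE. Sum of all frame-10 rolls (10+2+6) = 18. Cumulative: 147

Answer: 147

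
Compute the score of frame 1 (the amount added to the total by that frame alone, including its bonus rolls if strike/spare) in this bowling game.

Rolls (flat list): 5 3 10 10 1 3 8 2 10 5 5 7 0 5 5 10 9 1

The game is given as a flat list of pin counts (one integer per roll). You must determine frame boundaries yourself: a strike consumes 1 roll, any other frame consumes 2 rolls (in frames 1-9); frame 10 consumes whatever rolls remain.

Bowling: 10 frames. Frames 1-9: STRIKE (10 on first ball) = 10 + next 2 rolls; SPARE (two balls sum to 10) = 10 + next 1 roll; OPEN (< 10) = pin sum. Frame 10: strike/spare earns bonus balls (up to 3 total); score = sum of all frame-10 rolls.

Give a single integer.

Frame 1: OPEN (5+3=8). Cumulative: 8
Frame 2: STRIKE. 10 + next two rolls (10+1) = 21. Cumulative: 29
Frame 3: STRIKE. 10 + next two rolls (1+3) = 14. Cumulative: 43

Answer: 8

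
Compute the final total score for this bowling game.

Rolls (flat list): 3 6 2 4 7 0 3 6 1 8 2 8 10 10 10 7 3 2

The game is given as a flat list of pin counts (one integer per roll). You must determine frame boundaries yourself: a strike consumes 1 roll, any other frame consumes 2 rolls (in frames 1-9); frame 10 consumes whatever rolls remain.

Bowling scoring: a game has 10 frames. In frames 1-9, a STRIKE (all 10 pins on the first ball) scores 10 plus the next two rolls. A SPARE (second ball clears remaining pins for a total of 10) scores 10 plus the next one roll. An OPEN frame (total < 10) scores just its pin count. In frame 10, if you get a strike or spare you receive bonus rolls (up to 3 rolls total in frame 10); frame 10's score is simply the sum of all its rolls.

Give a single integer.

Answer: 149

Derivation:
Frame 1: OPEN (3+6=9). Cumulative: 9
Frame 2: OPEN (2+4=6). Cumulative: 15
Frame 3: OPEN (7+0=7). Cumulative: 22
Frame 4: OPEN (3+6=9). Cumulative: 31
Frame 5: OPEN (1+8=9). Cumulative: 40
Frame 6: SPARE (2+8=10). 10 + next roll (10) = 20. Cumulative: 60
Frame 7: STRIKE. 10 + next two rolls (10+10) = 30. Cumulative: 90
Frame 8: STRIKE. 10 + next two rolls (10+7) = 27. Cumulative: 117
Frame 9: STRIKE. 10 + next two rolls (7+3) = 20. Cumulative: 137
Frame 10: SPARE. Sum of all frame-10 rolls (7+3+2) = 12. Cumulative: 149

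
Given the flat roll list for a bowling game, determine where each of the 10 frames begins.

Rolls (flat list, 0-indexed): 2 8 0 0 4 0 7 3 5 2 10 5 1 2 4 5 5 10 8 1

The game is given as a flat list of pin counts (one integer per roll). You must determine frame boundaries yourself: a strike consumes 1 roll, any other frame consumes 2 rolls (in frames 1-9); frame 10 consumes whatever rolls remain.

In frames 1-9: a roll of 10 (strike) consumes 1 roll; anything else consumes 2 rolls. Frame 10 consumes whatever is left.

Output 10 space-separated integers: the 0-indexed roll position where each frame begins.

Frame 1 starts at roll index 0: rolls=2,8 (sum=10), consumes 2 rolls
Frame 2 starts at roll index 2: rolls=0,0 (sum=0), consumes 2 rolls
Frame 3 starts at roll index 4: rolls=4,0 (sum=4), consumes 2 rolls
Frame 4 starts at roll index 6: rolls=7,3 (sum=10), consumes 2 rolls
Frame 5 starts at roll index 8: rolls=5,2 (sum=7), consumes 2 rolls
Frame 6 starts at roll index 10: roll=10 (strike), consumes 1 roll
Frame 7 starts at roll index 11: rolls=5,1 (sum=6), consumes 2 rolls
Frame 8 starts at roll index 13: rolls=2,4 (sum=6), consumes 2 rolls
Frame 9 starts at roll index 15: rolls=5,5 (sum=10), consumes 2 rolls
Frame 10 starts at roll index 17: 3 remaining rolls

Answer: 0 2 4 6 8 10 11 13 15 17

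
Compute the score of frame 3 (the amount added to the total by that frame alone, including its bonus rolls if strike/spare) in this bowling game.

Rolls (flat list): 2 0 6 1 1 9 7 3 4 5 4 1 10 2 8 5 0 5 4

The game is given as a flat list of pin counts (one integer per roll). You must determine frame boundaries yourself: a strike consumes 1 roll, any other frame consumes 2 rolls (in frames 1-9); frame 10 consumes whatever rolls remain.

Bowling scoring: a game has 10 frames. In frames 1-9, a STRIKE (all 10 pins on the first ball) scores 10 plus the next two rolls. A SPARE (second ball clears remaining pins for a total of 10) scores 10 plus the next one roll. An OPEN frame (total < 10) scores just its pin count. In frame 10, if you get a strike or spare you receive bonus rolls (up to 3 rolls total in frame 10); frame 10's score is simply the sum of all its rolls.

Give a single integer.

Frame 1: OPEN (2+0=2). Cumulative: 2
Frame 2: OPEN (6+1=7). Cumulative: 9
Frame 3: SPARE (1+9=10). 10 + next roll (7) = 17. Cumulative: 26
Frame 4: SPARE (7+3=10). 10 + next roll (4) = 14. Cumulative: 40
Frame 5: OPEN (4+5=9). Cumulative: 49

Answer: 17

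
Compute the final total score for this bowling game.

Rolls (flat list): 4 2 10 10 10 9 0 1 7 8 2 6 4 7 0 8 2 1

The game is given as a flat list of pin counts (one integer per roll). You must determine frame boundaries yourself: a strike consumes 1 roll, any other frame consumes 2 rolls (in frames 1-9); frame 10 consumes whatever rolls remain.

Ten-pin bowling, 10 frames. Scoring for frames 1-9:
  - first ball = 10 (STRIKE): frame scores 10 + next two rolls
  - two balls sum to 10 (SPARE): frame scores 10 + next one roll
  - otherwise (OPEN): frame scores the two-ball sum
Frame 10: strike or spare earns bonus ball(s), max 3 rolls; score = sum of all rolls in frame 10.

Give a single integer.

Answer: 152

Derivation:
Frame 1: OPEN (4+2=6). Cumulative: 6
Frame 2: STRIKE. 10 + next two rolls (10+10) = 30. Cumulative: 36
Frame 3: STRIKE. 10 + next two rolls (10+9) = 29. Cumulative: 65
Frame 4: STRIKE. 10 + next two rolls (9+0) = 19. Cumulative: 84
Frame 5: OPEN (9+0=9). Cumulative: 93
Frame 6: OPEN (1+7=8). Cumulative: 101
Frame 7: SPARE (8+2=10). 10 + next roll (6) = 16. Cumulative: 117
Frame 8: SPARE (6+4=10). 10 + next roll (7) = 17. Cumulative: 134
Frame 9: OPEN (7+0=7). Cumulative: 141
Frame 10: SPARE. Sum of all frame-10 rolls (8+2+1) = 11. Cumulative: 152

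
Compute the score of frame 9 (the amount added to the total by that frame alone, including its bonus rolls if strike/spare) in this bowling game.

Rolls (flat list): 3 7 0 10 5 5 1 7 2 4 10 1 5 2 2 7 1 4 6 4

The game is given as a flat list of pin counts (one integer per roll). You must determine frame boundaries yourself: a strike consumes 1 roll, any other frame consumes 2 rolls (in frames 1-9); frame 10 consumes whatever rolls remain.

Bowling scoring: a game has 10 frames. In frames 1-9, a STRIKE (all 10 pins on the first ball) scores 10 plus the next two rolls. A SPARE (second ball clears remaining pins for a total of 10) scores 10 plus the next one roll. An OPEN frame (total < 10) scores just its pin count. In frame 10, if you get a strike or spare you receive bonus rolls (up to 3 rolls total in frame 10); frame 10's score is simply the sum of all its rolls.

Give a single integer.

Frame 1: SPARE (3+7=10). 10 + next roll (0) = 10. Cumulative: 10
Frame 2: SPARE (0+10=10). 10 + next roll (5) = 15. Cumulative: 25
Frame 3: SPARE (5+5=10). 10 + next roll (1) = 11. Cumulative: 36
Frame 4: OPEN (1+7=8). Cumulative: 44
Frame 5: OPEN (2+4=6). Cumulative: 50
Frame 6: STRIKE. 10 + next two rolls (1+5) = 16. Cumulative: 66
Frame 7: OPEN (1+5=6). Cumulative: 72
Frame 8: OPEN (2+2=4). Cumulative: 76
Frame 9: OPEN (7+1=8). Cumulative: 84
Frame 10: SPARE. Sum of all frame-10 rolls (4+6+4) = 14. Cumulative: 98

Answer: 8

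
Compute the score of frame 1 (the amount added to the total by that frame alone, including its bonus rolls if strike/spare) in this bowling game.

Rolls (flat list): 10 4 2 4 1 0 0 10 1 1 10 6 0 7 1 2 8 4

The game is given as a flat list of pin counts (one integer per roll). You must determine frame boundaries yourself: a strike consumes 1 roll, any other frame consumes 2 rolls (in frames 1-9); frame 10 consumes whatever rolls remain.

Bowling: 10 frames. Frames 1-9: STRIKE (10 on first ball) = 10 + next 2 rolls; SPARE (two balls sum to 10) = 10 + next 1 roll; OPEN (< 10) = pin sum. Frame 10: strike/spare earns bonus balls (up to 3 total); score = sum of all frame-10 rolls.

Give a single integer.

Frame 1: STRIKE. 10 + next two rolls (4+2) = 16. Cumulative: 16
Frame 2: OPEN (4+2=6). Cumulative: 22
Frame 3: OPEN (4+1=5). Cumulative: 27

Answer: 16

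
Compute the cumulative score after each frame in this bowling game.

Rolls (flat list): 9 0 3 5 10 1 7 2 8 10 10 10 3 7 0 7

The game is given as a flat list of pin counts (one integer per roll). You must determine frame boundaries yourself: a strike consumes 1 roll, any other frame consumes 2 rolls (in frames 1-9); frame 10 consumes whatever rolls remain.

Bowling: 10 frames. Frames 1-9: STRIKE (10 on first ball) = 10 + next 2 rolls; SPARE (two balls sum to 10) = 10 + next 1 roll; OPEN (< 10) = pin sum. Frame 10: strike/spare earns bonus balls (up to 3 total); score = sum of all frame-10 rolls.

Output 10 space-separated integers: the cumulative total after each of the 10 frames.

Answer: 9 17 35 43 63 93 116 136 146 153

Derivation:
Frame 1: OPEN (9+0=9). Cumulative: 9
Frame 2: OPEN (3+5=8). Cumulative: 17
Frame 3: STRIKE. 10 + next two rolls (1+7) = 18. Cumulative: 35
Frame 4: OPEN (1+7=8). Cumulative: 43
Frame 5: SPARE (2+8=10). 10 + next roll (10) = 20. Cumulative: 63
Frame 6: STRIKE. 10 + next two rolls (10+10) = 30. Cumulative: 93
Frame 7: STRIKE. 10 + next two rolls (10+3) = 23. Cumulative: 116
Frame 8: STRIKE. 10 + next two rolls (3+7) = 20. Cumulative: 136
Frame 9: SPARE (3+7=10). 10 + next roll (0) = 10. Cumulative: 146
Frame 10: OPEN. Sum of all frame-10 rolls (0+7) = 7. Cumulative: 153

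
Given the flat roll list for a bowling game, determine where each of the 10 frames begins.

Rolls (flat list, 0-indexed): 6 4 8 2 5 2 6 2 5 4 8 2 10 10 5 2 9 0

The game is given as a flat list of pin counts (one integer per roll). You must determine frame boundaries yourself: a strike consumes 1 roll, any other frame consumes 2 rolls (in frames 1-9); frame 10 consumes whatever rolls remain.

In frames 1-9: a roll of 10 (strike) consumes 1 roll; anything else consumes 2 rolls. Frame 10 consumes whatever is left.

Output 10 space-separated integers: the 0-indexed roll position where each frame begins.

Frame 1 starts at roll index 0: rolls=6,4 (sum=10), consumes 2 rolls
Frame 2 starts at roll index 2: rolls=8,2 (sum=10), consumes 2 rolls
Frame 3 starts at roll index 4: rolls=5,2 (sum=7), consumes 2 rolls
Frame 4 starts at roll index 6: rolls=6,2 (sum=8), consumes 2 rolls
Frame 5 starts at roll index 8: rolls=5,4 (sum=9), consumes 2 rolls
Frame 6 starts at roll index 10: rolls=8,2 (sum=10), consumes 2 rolls
Frame 7 starts at roll index 12: roll=10 (strike), consumes 1 roll
Frame 8 starts at roll index 13: roll=10 (strike), consumes 1 roll
Frame 9 starts at roll index 14: rolls=5,2 (sum=7), consumes 2 rolls
Frame 10 starts at roll index 16: 2 remaining rolls

Answer: 0 2 4 6 8 10 12 13 14 16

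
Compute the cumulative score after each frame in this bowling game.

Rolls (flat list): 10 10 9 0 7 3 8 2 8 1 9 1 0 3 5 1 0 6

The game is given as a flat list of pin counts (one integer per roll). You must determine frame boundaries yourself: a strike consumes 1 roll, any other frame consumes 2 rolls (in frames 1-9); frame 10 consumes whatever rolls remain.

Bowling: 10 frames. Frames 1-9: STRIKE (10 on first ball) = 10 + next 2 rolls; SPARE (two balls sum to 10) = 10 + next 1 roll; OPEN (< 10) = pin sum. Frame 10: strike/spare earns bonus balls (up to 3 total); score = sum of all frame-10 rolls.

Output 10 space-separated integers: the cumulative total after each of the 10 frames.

Answer: 29 48 57 75 93 102 112 115 121 127

Derivation:
Frame 1: STRIKE. 10 + next two rolls (10+9) = 29. Cumulative: 29
Frame 2: STRIKE. 10 + next two rolls (9+0) = 19. Cumulative: 48
Frame 3: OPEN (9+0=9). Cumulative: 57
Frame 4: SPARE (7+3=10). 10 + next roll (8) = 18. Cumulative: 75
Frame 5: SPARE (8+2=10). 10 + next roll (8) = 18. Cumulative: 93
Frame 6: OPEN (8+1=9). Cumulative: 102
Frame 7: SPARE (9+1=10). 10 + next roll (0) = 10. Cumulative: 112
Frame 8: OPEN (0+3=3). Cumulative: 115
Frame 9: OPEN (5+1=6). Cumulative: 121
Frame 10: OPEN. Sum of all frame-10 rolls (0+6) = 6. Cumulative: 127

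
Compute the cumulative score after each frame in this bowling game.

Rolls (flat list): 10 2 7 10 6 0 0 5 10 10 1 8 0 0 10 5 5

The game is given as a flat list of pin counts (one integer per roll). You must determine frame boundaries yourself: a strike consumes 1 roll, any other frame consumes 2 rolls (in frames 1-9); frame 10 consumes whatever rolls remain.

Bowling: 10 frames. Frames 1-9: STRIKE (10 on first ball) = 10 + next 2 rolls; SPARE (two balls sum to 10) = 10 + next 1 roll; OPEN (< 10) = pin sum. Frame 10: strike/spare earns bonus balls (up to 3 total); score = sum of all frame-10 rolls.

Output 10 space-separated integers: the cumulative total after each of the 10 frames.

Answer: 19 28 44 50 55 76 95 104 104 124

Derivation:
Frame 1: STRIKE. 10 + next two rolls (2+7) = 19. Cumulative: 19
Frame 2: OPEN (2+7=9). Cumulative: 28
Frame 3: STRIKE. 10 + next two rolls (6+0) = 16. Cumulative: 44
Frame 4: OPEN (6+0=6). Cumulative: 50
Frame 5: OPEN (0+5=5). Cumulative: 55
Frame 6: STRIKE. 10 + next two rolls (10+1) = 21. Cumulative: 76
Frame 7: STRIKE. 10 + next two rolls (1+8) = 19. Cumulative: 95
Frame 8: OPEN (1+8=9). Cumulative: 104
Frame 9: OPEN (0+0=0). Cumulative: 104
Frame 10: STRIKE. Sum of all frame-10 rolls (10+5+5) = 20. Cumulative: 124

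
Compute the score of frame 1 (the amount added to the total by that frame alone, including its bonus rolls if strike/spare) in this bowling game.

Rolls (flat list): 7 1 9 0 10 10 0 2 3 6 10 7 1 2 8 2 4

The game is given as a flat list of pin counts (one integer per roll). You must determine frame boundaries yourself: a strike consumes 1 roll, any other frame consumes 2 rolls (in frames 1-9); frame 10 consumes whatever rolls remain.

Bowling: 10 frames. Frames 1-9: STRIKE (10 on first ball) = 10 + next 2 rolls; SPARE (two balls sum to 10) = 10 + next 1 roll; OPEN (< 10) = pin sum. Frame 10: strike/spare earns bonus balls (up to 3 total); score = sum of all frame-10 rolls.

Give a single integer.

Frame 1: OPEN (7+1=8). Cumulative: 8
Frame 2: OPEN (9+0=9). Cumulative: 17
Frame 3: STRIKE. 10 + next two rolls (10+0) = 20. Cumulative: 37

Answer: 8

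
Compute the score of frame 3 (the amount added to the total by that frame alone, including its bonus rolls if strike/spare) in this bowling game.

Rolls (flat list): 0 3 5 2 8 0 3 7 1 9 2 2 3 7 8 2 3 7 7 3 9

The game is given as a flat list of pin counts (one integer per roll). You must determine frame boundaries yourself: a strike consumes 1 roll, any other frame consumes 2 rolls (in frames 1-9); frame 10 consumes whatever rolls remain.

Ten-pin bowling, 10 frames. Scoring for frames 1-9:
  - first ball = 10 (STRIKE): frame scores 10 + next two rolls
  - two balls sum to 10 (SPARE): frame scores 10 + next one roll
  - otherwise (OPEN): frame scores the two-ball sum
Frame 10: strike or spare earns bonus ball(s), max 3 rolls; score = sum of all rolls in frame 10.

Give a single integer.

Answer: 8

Derivation:
Frame 1: OPEN (0+3=3). Cumulative: 3
Frame 2: OPEN (5+2=7). Cumulative: 10
Frame 3: OPEN (8+0=8). Cumulative: 18
Frame 4: SPARE (3+7=10). 10 + next roll (1) = 11. Cumulative: 29
Frame 5: SPARE (1+9=10). 10 + next roll (2) = 12. Cumulative: 41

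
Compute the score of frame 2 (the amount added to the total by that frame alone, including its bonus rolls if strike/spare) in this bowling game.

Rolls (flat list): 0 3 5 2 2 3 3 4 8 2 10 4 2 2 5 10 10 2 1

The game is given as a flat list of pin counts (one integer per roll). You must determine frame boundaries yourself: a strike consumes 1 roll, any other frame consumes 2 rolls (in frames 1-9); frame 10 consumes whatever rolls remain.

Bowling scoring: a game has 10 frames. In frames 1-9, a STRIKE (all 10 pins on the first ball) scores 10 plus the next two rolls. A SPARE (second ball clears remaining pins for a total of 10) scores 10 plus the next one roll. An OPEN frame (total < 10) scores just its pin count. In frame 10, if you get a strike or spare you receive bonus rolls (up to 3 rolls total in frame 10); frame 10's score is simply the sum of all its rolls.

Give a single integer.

Answer: 7

Derivation:
Frame 1: OPEN (0+3=3). Cumulative: 3
Frame 2: OPEN (5+2=7). Cumulative: 10
Frame 3: OPEN (2+3=5). Cumulative: 15
Frame 4: OPEN (3+4=7). Cumulative: 22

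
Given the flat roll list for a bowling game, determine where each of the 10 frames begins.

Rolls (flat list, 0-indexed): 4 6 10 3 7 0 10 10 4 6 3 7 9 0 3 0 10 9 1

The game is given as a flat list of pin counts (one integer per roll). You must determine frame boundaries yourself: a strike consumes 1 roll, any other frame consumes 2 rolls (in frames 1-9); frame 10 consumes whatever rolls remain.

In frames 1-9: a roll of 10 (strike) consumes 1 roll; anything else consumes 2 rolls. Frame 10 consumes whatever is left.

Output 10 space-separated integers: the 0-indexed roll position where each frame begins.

Answer: 0 2 3 5 7 8 10 12 14 16

Derivation:
Frame 1 starts at roll index 0: rolls=4,6 (sum=10), consumes 2 rolls
Frame 2 starts at roll index 2: roll=10 (strike), consumes 1 roll
Frame 3 starts at roll index 3: rolls=3,7 (sum=10), consumes 2 rolls
Frame 4 starts at roll index 5: rolls=0,10 (sum=10), consumes 2 rolls
Frame 5 starts at roll index 7: roll=10 (strike), consumes 1 roll
Frame 6 starts at roll index 8: rolls=4,6 (sum=10), consumes 2 rolls
Frame 7 starts at roll index 10: rolls=3,7 (sum=10), consumes 2 rolls
Frame 8 starts at roll index 12: rolls=9,0 (sum=9), consumes 2 rolls
Frame 9 starts at roll index 14: rolls=3,0 (sum=3), consumes 2 rolls
Frame 10 starts at roll index 16: 3 remaining rolls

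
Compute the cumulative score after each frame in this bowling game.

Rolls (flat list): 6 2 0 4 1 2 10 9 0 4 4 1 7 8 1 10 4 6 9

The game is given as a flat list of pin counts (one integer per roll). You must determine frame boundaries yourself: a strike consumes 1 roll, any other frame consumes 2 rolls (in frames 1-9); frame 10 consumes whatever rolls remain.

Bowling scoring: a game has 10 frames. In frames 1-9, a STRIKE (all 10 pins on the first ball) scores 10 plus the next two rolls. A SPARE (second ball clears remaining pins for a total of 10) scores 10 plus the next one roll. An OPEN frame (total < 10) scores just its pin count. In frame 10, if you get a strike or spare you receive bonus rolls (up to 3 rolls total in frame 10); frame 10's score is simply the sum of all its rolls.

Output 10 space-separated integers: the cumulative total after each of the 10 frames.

Frame 1: OPEN (6+2=8). Cumulative: 8
Frame 2: OPEN (0+4=4). Cumulative: 12
Frame 3: OPEN (1+2=3). Cumulative: 15
Frame 4: STRIKE. 10 + next two rolls (9+0) = 19. Cumulative: 34
Frame 5: OPEN (9+0=9). Cumulative: 43
Frame 6: OPEN (4+4=8). Cumulative: 51
Frame 7: OPEN (1+7=8). Cumulative: 59
Frame 8: OPEN (8+1=9). Cumulative: 68
Frame 9: STRIKE. 10 + next two rolls (4+6) = 20. Cumulative: 88
Frame 10: SPARE. Sum of all frame-10 rolls (4+6+9) = 19. Cumulative: 107

Answer: 8 12 15 34 43 51 59 68 88 107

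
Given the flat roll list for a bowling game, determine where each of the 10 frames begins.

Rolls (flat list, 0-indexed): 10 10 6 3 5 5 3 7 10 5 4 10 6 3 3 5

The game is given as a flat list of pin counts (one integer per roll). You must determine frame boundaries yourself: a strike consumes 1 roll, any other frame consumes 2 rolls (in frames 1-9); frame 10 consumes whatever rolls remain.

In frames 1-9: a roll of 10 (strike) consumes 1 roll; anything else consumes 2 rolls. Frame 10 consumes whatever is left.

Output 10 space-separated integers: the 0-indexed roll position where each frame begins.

Frame 1 starts at roll index 0: roll=10 (strike), consumes 1 roll
Frame 2 starts at roll index 1: roll=10 (strike), consumes 1 roll
Frame 3 starts at roll index 2: rolls=6,3 (sum=9), consumes 2 rolls
Frame 4 starts at roll index 4: rolls=5,5 (sum=10), consumes 2 rolls
Frame 5 starts at roll index 6: rolls=3,7 (sum=10), consumes 2 rolls
Frame 6 starts at roll index 8: roll=10 (strike), consumes 1 roll
Frame 7 starts at roll index 9: rolls=5,4 (sum=9), consumes 2 rolls
Frame 8 starts at roll index 11: roll=10 (strike), consumes 1 roll
Frame 9 starts at roll index 12: rolls=6,3 (sum=9), consumes 2 rolls
Frame 10 starts at roll index 14: 2 remaining rolls

Answer: 0 1 2 4 6 8 9 11 12 14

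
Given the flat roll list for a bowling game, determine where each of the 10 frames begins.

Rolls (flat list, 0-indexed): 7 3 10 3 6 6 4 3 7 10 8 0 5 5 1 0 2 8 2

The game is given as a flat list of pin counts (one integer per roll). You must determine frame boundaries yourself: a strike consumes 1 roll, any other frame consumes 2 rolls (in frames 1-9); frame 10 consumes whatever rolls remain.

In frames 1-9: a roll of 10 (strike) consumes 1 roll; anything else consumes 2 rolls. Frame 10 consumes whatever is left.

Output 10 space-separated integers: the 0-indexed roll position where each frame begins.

Frame 1 starts at roll index 0: rolls=7,3 (sum=10), consumes 2 rolls
Frame 2 starts at roll index 2: roll=10 (strike), consumes 1 roll
Frame 3 starts at roll index 3: rolls=3,6 (sum=9), consumes 2 rolls
Frame 4 starts at roll index 5: rolls=6,4 (sum=10), consumes 2 rolls
Frame 5 starts at roll index 7: rolls=3,7 (sum=10), consumes 2 rolls
Frame 6 starts at roll index 9: roll=10 (strike), consumes 1 roll
Frame 7 starts at roll index 10: rolls=8,0 (sum=8), consumes 2 rolls
Frame 8 starts at roll index 12: rolls=5,5 (sum=10), consumes 2 rolls
Frame 9 starts at roll index 14: rolls=1,0 (sum=1), consumes 2 rolls
Frame 10 starts at roll index 16: 3 remaining rolls

Answer: 0 2 3 5 7 9 10 12 14 16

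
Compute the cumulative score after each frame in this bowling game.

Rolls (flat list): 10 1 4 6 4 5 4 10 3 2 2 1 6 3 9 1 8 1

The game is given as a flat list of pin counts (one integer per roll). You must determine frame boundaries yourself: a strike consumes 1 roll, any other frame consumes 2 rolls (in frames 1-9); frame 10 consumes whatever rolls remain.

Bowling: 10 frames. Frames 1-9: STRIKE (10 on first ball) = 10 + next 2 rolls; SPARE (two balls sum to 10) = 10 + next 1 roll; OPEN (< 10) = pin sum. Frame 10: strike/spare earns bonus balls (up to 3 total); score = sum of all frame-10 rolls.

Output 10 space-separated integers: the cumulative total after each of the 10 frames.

Frame 1: STRIKE. 10 + next two rolls (1+4) = 15. Cumulative: 15
Frame 2: OPEN (1+4=5). Cumulative: 20
Frame 3: SPARE (6+4=10). 10 + next roll (5) = 15. Cumulative: 35
Frame 4: OPEN (5+4=9). Cumulative: 44
Frame 5: STRIKE. 10 + next two rolls (3+2) = 15. Cumulative: 59
Frame 6: OPEN (3+2=5). Cumulative: 64
Frame 7: OPEN (2+1=3). Cumulative: 67
Frame 8: OPEN (6+3=9). Cumulative: 76
Frame 9: SPARE (9+1=10). 10 + next roll (8) = 18. Cumulative: 94
Frame 10: OPEN. Sum of all frame-10 rolls (8+1) = 9. Cumulative: 103

Answer: 15 20 35 44 59 64 67 76 94 103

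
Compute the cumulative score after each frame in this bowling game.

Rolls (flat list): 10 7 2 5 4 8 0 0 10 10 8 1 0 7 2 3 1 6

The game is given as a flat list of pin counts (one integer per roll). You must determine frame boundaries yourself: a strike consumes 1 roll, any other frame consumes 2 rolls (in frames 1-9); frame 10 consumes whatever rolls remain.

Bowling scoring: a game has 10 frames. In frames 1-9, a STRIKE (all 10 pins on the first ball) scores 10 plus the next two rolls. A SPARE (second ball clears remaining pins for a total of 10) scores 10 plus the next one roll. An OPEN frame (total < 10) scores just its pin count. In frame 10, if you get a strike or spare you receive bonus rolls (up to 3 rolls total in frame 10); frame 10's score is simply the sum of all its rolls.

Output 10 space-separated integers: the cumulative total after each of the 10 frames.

Frame 1: STRIKE. 10 + next two rolls (7+2) = 19. Cumulative: 19
Frame 2: OPEN (7+2=9). Cumulative: 28
Frame 3: OPEN (5+4=9). Cumulative: 37
Frame 4: OPEN (8+0=8). Cumulative: 45
Frame 5: SPARE (0+10=10). 10 + next roll (10) = 20. Cumulative: 65
Frame 6: STRIKE. 10 + next two rolls (8+1) = 19. Cumulative: 84
Frame 7: OPEN (8+1=9). Cumulative: 93
Frame 8: OPEN (0+7=7). Cumulative: 100
Frame 9: OPEN (2+3=5). Cumulative: 105
Frame 10: OPEN. Sum of all frame-10 rolls (1+6) = 7. Cumulative: 112

Answer: 19 28 37 45 65 84 93 100 105 112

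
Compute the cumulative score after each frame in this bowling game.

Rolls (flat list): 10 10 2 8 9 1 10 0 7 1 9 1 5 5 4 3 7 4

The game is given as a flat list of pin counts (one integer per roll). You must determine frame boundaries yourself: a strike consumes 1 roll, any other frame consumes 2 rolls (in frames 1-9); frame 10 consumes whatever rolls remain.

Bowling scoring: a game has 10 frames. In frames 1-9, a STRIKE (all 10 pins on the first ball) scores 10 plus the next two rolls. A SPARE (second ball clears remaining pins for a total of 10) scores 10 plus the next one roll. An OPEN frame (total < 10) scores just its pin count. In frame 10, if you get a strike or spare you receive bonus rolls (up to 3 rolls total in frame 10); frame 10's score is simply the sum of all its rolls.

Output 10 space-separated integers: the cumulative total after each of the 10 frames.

Answer: 22 42 61 81 98 105 116 122 131 145

Derivation:
Frame 1: STRIKE. 10 + next two rolls (10+2) = 22. Cumulative: 22
Frame 2: STRIKE. 10 + next two rolls (2+8) = 20. Cumulative: 42
Frame 3: SPARE (2+8=10). 10 + next roll (9) = 19. Cumulative: 61
Frame 4: SPARE (9+1=10). 10 + next roll (10) = 20. Cumulative: 81
Frame 5: STRIKE. 10 + next two rolls (0+7) = 17. Cumulative: 98
Frame 6: OPEN (0+7=7). Cumulative: 105
Frame 7: SPARE (1+9=10). 10 + next roll (1) = 11. Cumulative: 116
Frame 8: OPEN (1+5=6). Cumulative: 122
Frame 9: OPEN (5+4=9). Cumulative: 131
Frame 10: SPARE. Sum of all frame-10 rolls (3+7+4) = 14. Cumulative: 145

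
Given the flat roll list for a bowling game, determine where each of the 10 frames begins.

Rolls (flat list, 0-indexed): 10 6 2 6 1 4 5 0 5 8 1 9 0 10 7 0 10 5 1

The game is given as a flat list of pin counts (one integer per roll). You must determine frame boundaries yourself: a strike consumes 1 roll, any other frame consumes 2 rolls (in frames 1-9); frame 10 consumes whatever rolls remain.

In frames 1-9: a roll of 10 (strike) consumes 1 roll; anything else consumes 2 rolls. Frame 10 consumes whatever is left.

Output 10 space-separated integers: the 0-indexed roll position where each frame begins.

Answer: 0 1 3 5 7 9 11 13 14 16

Derivation:
Frame 1 starts at roll index 0: roll=10 (strike), consumes 1 roll
Frame 2 starts at roll index 1: rolls=6,2 (sum=8), consumes 2 rolls
Frame 3 starts at roll index 3: rolls=6,1 (sum=7), consumes 2 rolls
Frame 4 starts at roll index 5: rolls=4,5 (sum=9), consumes 2 rolls
Frame 5 starts at roll index 7: rolls=0,5 (sum=5), consumes 2 rolls
Frame 6 starts at roll index 9: rolls=8,1 (sum=9), consumes 2 rolls
Frame 7 starts at roll index 11: rolls=9,0 (sum=9), consumes 2 rolls
Frame 8 starts at roll index 13: roll=10 (strike), consumes 1 roll
Frame 9 starts at roll index 14: rolls=7,0 (sum=7), consumes 2 rolls
Frame 10 starts at roll index 16: 3 remaining rolls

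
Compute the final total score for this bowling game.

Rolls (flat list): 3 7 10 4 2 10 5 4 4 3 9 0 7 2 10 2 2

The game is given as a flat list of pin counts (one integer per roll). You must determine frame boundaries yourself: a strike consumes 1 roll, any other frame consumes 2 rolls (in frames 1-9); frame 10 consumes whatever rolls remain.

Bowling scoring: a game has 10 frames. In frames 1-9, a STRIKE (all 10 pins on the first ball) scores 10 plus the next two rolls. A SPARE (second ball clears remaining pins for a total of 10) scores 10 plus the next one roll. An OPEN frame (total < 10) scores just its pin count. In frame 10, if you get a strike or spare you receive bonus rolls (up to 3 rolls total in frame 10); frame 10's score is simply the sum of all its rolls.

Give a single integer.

Frame 1: SPARE (3+7=10). 10 + next roll (10) = 20. Cumulative: 20
Frame 2: STRIKE. 10 + next two rolls (4+2) = 16. Cumulative: 36
Frame 3: OPEN (4+2=6). Cumulative: 42
Frame 4: STRIKE. 10 + next two rolls (5+4) = 19. Cumulative: 61
Frame 5: OPEN (5+4=9). Cumulative: 70
Frame 6: OPEN (4+3=7). Cumulative: 77
Frame 7: OPEN (9+0=9). Cumulative: 86
Frame 8: OPEN (7+2=9). Cumulative: 95
Frame 9: STRIKE. 10 + next two rolls (2+2) = 14. Cumulative: 109
Frame 10: OPEN. Sum of all frame-10 rolls (2+2) = 4. Cumulative: 113

Answer: 113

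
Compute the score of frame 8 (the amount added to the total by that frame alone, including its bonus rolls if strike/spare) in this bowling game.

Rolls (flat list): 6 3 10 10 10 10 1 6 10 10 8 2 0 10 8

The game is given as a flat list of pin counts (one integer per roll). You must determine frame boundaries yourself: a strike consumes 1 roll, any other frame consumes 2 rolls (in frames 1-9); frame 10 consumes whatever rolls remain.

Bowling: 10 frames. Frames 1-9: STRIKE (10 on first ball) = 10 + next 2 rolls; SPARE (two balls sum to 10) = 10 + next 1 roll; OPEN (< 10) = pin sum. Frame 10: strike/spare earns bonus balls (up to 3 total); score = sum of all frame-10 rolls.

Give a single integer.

Frame 1: OPEN (6+3=9). Cumulative: 9
Frame 2: STRIKE. 10 + next two rolls (10+10) = 30. Cumulative: 39
Frame 3: STRIKE. 10 + next two rolls (10+10) = 30. Cumulative: 69
Frame 4: STRIKE. 10 + next two rolls (10+1) = 21. Cumulative: 90
Frame 5: STRIKE. 10 + next two rolls (1+6) = 17. Cumulative: 107
Frame 6: OPEN (1+6=7). Cumulative: 114
Frame 7: STRIKE. 10 + next two rolls (10+8) = 28. Cumulative: 142
Frame 8: STRIKE. 10 + next two rolls (8+2) = 20. Cumulative: 162
Frame 9: SPARE (8+2=10). 10 + next roll (0) = 10. Cumulative: 172
Frame 10: SPARE. Sum of all frame-10 rolls (0+10+8) = 18. Cumulative: 190

Answer: 20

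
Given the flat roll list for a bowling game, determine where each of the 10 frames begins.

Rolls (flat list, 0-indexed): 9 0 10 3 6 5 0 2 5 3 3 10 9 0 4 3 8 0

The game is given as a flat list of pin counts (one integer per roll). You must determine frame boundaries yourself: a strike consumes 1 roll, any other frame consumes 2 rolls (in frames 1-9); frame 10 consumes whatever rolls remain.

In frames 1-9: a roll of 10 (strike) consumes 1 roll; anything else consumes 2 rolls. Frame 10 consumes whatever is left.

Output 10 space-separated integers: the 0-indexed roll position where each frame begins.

Answer: 0 2 3 5 7 9 11 12 14 16

Derivation:
Frame 1 starts at roll index 0: rolls=9,0 (sum=9), consumes 2 rolls
Frame 2 starts at roll index 2: roll=10 (strike), consumes 1 roll
Frame 3 starts at roll index 3: rolls=3,6 (sum=9), consumes 2 rolls
Frame 4 starts at roll index 5: rolls=5,0 (sum=5), consumes 2 rolls
Frame 5 starts at roll index 7: rolls=2,5 (sum=7), consumes 2 rolls
Frame 6 starts at roll index 9: rolls=3,3 (sum=6), consumes 2 rolls
Frame 7 starts at roll index 11: roll=10 (strike), consumes 1 roll
Frame 8 starts at roll index 12: rolls=9,0 (sum=9), consumes 2 rolls
Frame 9 starts at roll index 14: rolls=4,3 (sum=7), consumes 2 rolls
Frame 10 starts at roll index 16: 2 remaining rolls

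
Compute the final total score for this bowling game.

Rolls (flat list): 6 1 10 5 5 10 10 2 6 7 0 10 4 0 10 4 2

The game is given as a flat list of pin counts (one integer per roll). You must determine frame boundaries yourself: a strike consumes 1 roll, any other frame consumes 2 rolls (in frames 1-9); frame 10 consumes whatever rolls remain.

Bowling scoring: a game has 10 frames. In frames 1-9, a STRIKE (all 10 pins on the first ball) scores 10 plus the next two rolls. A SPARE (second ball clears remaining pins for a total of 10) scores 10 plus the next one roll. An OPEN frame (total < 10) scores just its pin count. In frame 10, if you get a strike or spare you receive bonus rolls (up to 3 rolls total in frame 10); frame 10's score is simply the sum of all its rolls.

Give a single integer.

Frame 1: OPEN (6+1=7). Cumulative: 7
Frame 2: STRIKE. 10 + next two rolls (5+5) = 20. Cumulative: 27
Frame 3: SPARE (5+5=10). 10 + next roll (10) = 20. Cumulative: 47
Frame 4: STRIKE. 10 + next two rolls (10+2) = 22. Cumulative: 69
Frame 5: STRIKE. 10 + next two rolls (2+6) = 18. Cumulative: 87
Frame 6: OPEN (2+6=8). Cumulative: 95
Frame 7: OPEN (7+0=7). Cumulative: 102
Frame 8: STRIKE. 10 + next two rolls (4+0) = 14. Cumulative: 116
Frame 9: OPEN (4+0=4). Cumulative: 120
Frame 10: STRIKE. Sum of all frame-10 rolls (10+4+2) = 16. Cumulative: 136

Answer: 136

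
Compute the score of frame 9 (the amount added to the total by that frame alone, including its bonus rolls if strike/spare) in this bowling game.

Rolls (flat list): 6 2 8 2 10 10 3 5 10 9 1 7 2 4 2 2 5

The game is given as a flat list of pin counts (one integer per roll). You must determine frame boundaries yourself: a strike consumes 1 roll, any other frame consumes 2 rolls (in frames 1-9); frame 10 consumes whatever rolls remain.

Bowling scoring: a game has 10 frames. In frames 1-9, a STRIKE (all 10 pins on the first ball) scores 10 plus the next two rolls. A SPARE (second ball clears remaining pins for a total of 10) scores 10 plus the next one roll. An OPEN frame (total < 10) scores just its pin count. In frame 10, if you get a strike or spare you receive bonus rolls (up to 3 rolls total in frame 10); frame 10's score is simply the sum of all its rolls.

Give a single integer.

Answer: 6

Derivation:
Frame 1: OPEN (6+2=8). Cumulative: 8
Frame 2: SPARE (8+2=10). 10 + next roll (10) = 20. Cumulative: 28
Frame 3: STRIKE. 10 + next two rolls (10+3) = 23. Cumulative: 51
Frame 4: STRIKE. 10 + next two rolls (3+5) = 18. Cumulative: 69
Frame 5: OPEN (3+5=8). Cumulative: 77
Frame 6: STRIKE. 10 + next two rolls (9+1) = 20. Cumulative: 97
Frame 7: SPARE (9+1=10). 10 + next roll (7) = 17. Cumulative: 114
Frame 8: OPEN (7+2=9). Cumulative: 123
Frame 9: OPEN (4+2=6). Cumulative: 129
Frame 10: OPEN. Sum of all frame-10 rolls (2+5) = 7. Cumulative: 136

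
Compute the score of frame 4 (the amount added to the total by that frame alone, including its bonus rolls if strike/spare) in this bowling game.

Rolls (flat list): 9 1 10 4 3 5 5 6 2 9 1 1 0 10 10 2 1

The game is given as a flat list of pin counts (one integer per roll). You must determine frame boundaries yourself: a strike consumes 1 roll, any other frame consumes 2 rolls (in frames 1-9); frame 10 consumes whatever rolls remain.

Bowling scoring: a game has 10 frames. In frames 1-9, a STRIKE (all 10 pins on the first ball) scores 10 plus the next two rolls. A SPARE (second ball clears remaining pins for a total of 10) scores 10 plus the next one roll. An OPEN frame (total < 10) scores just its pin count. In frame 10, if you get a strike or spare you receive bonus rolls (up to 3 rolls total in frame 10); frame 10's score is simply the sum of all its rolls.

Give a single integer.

Answer: 16

Derivation:
Frame 1: SPARE (9+1=10). 10 + next roll (10) = 20. Cumulative: 20
Frame 2: STRIKE. 10 + next two rolls (4+3) = 17. Cumulative: 37
Frame 3: OPEN (4+3=7). Cumulative: 44
Frame 4: SPARE (5+5=10). 10 + next roll (6) = 16. Cumulative: 60
Frame 5: OPEN (6+2=8). Cumulative: 68
Frame 6: SPARE (9+1=10). 10 + next roll (1) = 11. Cumulative: 79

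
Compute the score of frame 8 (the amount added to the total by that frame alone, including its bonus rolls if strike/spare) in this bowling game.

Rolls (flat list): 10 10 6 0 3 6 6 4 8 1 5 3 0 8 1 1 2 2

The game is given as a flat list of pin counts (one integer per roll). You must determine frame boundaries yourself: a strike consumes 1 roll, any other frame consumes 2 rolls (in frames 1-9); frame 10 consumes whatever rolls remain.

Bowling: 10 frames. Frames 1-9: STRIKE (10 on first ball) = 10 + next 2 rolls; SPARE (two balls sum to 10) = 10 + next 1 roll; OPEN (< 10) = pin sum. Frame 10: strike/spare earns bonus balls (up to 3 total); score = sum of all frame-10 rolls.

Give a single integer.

Frame 1: STRIKE. 10 + next two rolls (10+6) = 26. Cumulative: 26
Frame 2: STRIKE. 10 + next two rolls (6+0) = 16. Cumulative: 42
Frame 3: OPEN (6+0=6). Cumulative: 48
Frame 4: OPEN (3+6=9). Cumulative: 57
Frame 5: SPARE (6+4=10). 10 + next roll (8) = 18. Cumulative: 75
Frame 6: OPEN (8+1=9). Cumulative: 84
Frame 7: OPEN (5+3=8). Cumulative: 92
Frame 8: OPEN (0+8=8). Cumulative: 100
Frame 9: OPEN (1+1=2). Cumulative: 102
Frame 10: OPEN. Sum of all frame-10 rolls (2+2) = 4. Cumulative: 106

Answer: 8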